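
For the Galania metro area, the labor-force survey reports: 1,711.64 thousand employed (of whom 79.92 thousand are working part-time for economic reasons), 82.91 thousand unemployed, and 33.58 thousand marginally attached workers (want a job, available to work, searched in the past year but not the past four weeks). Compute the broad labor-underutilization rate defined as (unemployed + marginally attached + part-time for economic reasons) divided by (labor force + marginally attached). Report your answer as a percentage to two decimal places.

Labor force = 1,711.64 + 82.91 = 1,794.55 thousand.
Numerator = 82.91 + 33.58 + 79.92 = 196.41 thousand.
Denominator = 1,794.55 + 33.58 = 1,828.13 thousand.
Broad rate = 196.41 / 1,828.13 = 10.74%.

Broad underutilization rate ≈ 10.74%.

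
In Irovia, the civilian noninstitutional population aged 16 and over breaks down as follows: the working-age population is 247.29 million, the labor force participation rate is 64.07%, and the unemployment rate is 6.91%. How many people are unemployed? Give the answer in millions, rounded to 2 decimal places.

Labor force = 0.6407 × 247.29 = 158.44 million.
Unemployed = 0.0691 × 158.44 ≈ 10.95 million.

About 10.95 million are unemployed.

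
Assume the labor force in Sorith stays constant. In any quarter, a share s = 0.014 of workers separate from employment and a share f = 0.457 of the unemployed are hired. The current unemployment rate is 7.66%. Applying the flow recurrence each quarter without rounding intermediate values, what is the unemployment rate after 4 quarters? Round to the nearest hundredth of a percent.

Unemployment rate after four quarters ≈ 3.34%.

With a fixed labor force, u_{t+1} = u_t + s·(1−u_t) − f·u_t = u_t·(1−s−f) + s.
Here 1−s−f = 0.529 and s = 0.014.
u_1 = 0.076600 × 0.529 + 0.014 = 0.054521.
u_2 = 0.054521 × 0.529 + 0.014 = 0.042842.
u_3 = 0.042842 × 0.529 + 0.014 = 0.036663.
u_4 = 0.036663 × 0.529 + 0.014 = 0.033395.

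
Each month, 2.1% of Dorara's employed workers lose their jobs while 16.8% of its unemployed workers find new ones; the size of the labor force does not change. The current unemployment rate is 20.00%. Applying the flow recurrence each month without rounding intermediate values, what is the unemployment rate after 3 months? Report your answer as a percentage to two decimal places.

With a fixed labor force, u_{t+1} = u_t + s·(1−u_t) − f·u_t = u_t·(1−s−f) + s.
Here 1−s−f = 0.811 and s = 0.021.
u_1 = 0.200000 × 0.811 + 0.021 = 0.183200.
u_2 = 0.183200 × 0.811 + 0.021 = 0.169575.
u_3 = 0.169575 × 0.811 + 0.021 = 0.158525.

Unemployment rate after three months ≈ 15.85%.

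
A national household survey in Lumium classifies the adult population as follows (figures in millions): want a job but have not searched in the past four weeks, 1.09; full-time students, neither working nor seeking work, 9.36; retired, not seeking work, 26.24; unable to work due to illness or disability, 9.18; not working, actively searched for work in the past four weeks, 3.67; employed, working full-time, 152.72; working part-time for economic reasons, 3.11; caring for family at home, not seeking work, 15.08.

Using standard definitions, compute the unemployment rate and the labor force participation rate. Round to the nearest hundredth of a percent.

Unemployment rate ≈ 2.30%; labor force participation rate ≈ 72.35%.

Employed = 152.72 + 3.11 = 155.83 million (anyone who worked, including part-time for economic reasons, counts as employed).
Unemployed = 3.67 million.
Labor force = 155.83 + 3.67 = 159.50 million.
Not in labor force = 1.09 + 9.36 + 26.24 + 9.18 + 15.08 = 60.95 million (those not working and not actively searching are outside the labor force — including those who want a job but have given up searching).
Civilian working-age population = 159.50 + 60.95 = 220.45 million.
Unemployment rate = 3.67 / 159.50 = 2.30%.
Labor force participation rate = 159.50 / 220.45 = 72.35%.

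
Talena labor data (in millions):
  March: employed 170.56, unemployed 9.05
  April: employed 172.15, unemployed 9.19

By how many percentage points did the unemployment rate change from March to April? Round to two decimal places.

March: labor force = 170.56 + 9.05 = 179.61; u = 9.05/179.61 = 5.04%.
April: labor force = 172.15 + 9.19 = 181.34; u = 9.19/181.34 = 5.07%.
Change = 5.07% − 5.04% = +0.03 pp.

The unemployment rate changed by +0.03 percentage points.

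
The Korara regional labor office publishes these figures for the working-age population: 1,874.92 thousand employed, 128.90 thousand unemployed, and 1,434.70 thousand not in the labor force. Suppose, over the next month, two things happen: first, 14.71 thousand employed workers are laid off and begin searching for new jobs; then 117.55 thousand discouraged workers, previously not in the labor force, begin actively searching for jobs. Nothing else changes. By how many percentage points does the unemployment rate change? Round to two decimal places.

Initially, labor force = 1,874.92 + 128.90 = 2,003.82 thousand, so u = 128.90/2,003.82 = 6.43%.
After the first change, employed falls and unemployed rises by 14.71; labor force unchanged → E = 1,860.21, U = 143.61, labor force = 2,003.82 thousand.
After the second change, unemployed and labor force both rise by 117.55 → E = 1,860.21, U = 261.16, labor force = 2,121.37 thousand.
New unemployment rate = 261.16 / 2,121.37 = 12.31%.
Change = 12.31% − 6.43% = +5.88 percentage points.

The unemployment rate changes by +5.88 percentage points.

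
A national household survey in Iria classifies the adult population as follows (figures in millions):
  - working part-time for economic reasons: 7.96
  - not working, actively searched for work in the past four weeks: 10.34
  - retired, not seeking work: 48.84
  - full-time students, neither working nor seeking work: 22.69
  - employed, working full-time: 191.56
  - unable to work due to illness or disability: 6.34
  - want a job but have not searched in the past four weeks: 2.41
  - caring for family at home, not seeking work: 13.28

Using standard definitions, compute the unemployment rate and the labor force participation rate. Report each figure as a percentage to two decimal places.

Unemployment rate ≈ 4.93%; labor force participation rate ≈ 69.16%.

Employed = 7.96 + 191.56 = 199.52 million (anyone who worked, including part-time for economic reasons, counts as employed).
Unemployed = 10.34 million.
Labor force = 199.52 + 10.34 = 209.86 million.
Not in labor force = 48.84 + 22.69 + 6.34 + 2.41 + 13.28 = 93.56 million (those not working and not actively searching are outside the labor force — including those who want a job but have given up searching).
Civilian working-age population = 209.86 + 93.56 = 303.42 million.
Unemployment rate = 10.34 / 209.86 = 4.93%.
Labor force participation rate = 209.86 / 303.42 = 69.16%.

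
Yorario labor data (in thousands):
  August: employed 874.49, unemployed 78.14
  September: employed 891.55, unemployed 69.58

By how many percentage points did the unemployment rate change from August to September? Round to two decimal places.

The unemployment rate changed by −0.96 percentage points.

August: labor force = 874.49 + 78.14 = 952.63; u = 78.14/952.63 = 8.20%.
September: labor force = 891.55 + 69.58 = 961.13; u = 69.58/961.13 = 7.24%.
Change = 7.24% − 8.20% = −0.96 pp.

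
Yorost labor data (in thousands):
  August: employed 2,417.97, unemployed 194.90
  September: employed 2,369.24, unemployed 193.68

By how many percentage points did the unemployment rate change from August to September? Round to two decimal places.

The unemployment rate changed by +0.10 percentage points.

August: labor force = 2,417.97 + 194.90 = 2,612.87; u = 194.90/2,612.87 = 7.46%.
September: labor force = 2,369.24 + 193.68 = 2,562.92; u = 193.68/2,562.92 = 7.56%.
Change = 7.56% − 7.46% = +0.10 pp.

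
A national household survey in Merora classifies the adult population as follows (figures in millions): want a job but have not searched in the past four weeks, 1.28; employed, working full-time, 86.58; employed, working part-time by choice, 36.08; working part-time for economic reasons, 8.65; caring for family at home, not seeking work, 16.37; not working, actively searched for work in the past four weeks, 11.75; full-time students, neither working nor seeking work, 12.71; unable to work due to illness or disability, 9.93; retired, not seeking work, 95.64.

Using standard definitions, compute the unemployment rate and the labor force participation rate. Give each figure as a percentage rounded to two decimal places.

Unemployment rate ≈ 8.21%; labor force participation rate ≈ 51.28%.

Employed = 86.58 + 36.08 + 8.65 = 131.31 million (anyone who worked, including part-time for economic reasons, counts as employed).
Unemployed = 11.75 million.
Labor force = 131.31 + 11.75 = 143.06 million.
Not in labor force = 1.28 + 16.37 + 12.71 + 9.93 + 95.64 = 135.93 million (those not working and not actively searching are outside the labor force — including those who want a job but have given up searching).
Civilian working-age population = 143.06 + 135.93 = 278.99 million.
Unemployment rate = 11.75 / 143.06 = 8.21%.
Labor force participation rate = 143.06 / 278.99 = 51.28%.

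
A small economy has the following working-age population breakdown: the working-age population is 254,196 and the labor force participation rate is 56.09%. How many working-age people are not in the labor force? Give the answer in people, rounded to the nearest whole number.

About 111,617 are not in the labor force.

Share not in the labor force = 1 − 0.5609 = 0.4391.
Not in labor force = 0.4391 × 254,196 ≈ 111,617.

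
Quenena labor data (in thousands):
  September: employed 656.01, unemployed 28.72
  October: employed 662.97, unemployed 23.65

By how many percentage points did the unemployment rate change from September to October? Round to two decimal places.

The unemployment rate changed by −0.75 percentage points.

September: labor force = 656.01 + 28.72 = 684.73; u = 28.72/684.73 = 4.19%.
October: labor force = 662.97 + 23.65 = 686.62; u = 23.65/686.62 = 3.44%.
Change = 3.44% − 4.19% = −0.75 pp.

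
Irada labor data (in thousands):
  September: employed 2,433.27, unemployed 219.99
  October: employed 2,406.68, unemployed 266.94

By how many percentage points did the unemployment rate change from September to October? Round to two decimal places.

The unemployment rate changed by +1.69 percentage points.

September: labor force = 2,433.27 + 219.99 = 2,653.26; u = 219.99/2,653.26 = 8.29%.
October: labor force = 2,406.68 + 266.94 = 2,673.62; u = 266.94/2,673.62 = 9.98%.
Change = 9.98% − 8.29% = +1.69 pp.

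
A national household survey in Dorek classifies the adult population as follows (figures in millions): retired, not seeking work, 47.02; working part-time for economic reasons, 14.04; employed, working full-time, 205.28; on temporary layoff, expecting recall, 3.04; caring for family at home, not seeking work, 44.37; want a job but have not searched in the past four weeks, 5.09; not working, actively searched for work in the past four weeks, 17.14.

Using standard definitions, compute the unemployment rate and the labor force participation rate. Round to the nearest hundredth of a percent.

Unemployment rate ≈ 8.43%; labor force participation rate ≈ 71.28%.

Employed = 14.04 + 205.28 = 219.32 million (anyone who worked, including part-time for economic reasons, counts as employed).
Unemployed = 3.04 + 17.14 = 20.18 million (jobless and actively searching, or on temporary layoff).
Labor force = 219.32 + 20.18 = 239.50 million.
Not in labor force = 47.02 + 44.37 + 5.09 = 96.48 million (those not working and not actively searching are outside the labor force — including those who want a job but have given up searching).
Civilian working-age population = 239.50 + 96.48 = 335.98 million.
Unemployment rate = 20.18 / 239.50 = 8.43%.
Labor force participation rate = 239.50 / 335.98 = 71.28%.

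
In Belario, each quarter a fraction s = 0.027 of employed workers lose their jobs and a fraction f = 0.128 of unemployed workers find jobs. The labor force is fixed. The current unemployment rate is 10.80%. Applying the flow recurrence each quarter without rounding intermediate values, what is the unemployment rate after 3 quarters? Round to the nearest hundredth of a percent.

Unemployment rate after three quarters ≈ 13.43%.

With a fixed labor force, u_{t+1} = u_t + s·(1−u_t) − f·u_t = u_t·(1−s−f) + s.
Here 1−s−f = 0.845 and s = 0.027.
u_1 = 0.108000 × 0.845 + 0.027 = 0.118260.
u_2 = 0.118260 × 0.845 + 0.027 = 0.126930.
u_3 = 0.126930 × 0.845 + 0.027 = 0.134256.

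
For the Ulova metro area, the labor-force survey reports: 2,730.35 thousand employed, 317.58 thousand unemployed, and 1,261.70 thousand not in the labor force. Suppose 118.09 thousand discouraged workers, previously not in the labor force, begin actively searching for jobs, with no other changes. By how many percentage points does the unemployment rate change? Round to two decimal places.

The unemployment rate changes by +3.34 percentage points.

Initially, labor force = 2,730.35 + 317.58 = 3,047.93 thousand, so u = 317.58/3,047.93 = 10.42%.
After the change, unemployed and labor force both rise by 118.09 → E = 2,730.35, U = 435.67, labor force = 3,166.02 thousand.
New unemployment rate = 435.67 / 3,166.02 = 13.76%.
Change = 13.76% − 10.42% = +3.34 percentage points.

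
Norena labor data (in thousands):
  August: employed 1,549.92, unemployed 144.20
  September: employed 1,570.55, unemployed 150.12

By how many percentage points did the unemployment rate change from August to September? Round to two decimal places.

The unemployment rate changed by +0.21 percentage points.

August: labor force = 1,549.92 + 144.20 = 1,694.12; u = 144.20/1,694.12 = 8.51%.
September: labor force = 1,570.55 + 150.12 = 1,720.67; u = 150.12/1,720.67 = 8.72%.
Change = 8.72% − 8.51% = +0.21 pp.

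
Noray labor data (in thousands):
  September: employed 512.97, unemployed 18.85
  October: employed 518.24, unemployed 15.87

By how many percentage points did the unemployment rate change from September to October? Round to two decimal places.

The unemployment rate changed by −0.57 percentage points.

September: labor force = 512.97 + 18.85 = 531.82; u = 18.85/531.82 = 3.54%.
October: labor force = 518.24 + 15.87 = 534.11; u = 15.87/534.11 = 2.97%.
Change = 2.97% − 3.54% = −0.57 pp.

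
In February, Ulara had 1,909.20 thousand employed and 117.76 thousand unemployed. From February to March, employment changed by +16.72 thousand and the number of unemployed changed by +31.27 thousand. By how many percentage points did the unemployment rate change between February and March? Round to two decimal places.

The unemployment rate changed by +1.37 percentage points.

February: labor force = 1,909.20 + 117.76 = 2,026.96; u = 117.76/2,026.96 = 5.81%.
March: labor force = 1,925.92 + 149.03 = 2,074.95; u = 149.03/2,074.95 = 7.18%.
Change = 7.18% − 5.81% = +1.37 pp.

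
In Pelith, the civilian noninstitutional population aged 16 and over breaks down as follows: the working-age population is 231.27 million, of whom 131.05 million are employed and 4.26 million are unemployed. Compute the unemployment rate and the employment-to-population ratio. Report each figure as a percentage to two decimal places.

Labor force = employed + unemployed = 131.05 + 4.26 = 135.31 million.
Unemployment rate = 4.26 / 135.31 = 3.15%.
Employment-population ratio = 131.05 / 231.27 = 56.67%.

Unemployment rate ≈ 3.15%; employment-population ratio ≈ 56.67%.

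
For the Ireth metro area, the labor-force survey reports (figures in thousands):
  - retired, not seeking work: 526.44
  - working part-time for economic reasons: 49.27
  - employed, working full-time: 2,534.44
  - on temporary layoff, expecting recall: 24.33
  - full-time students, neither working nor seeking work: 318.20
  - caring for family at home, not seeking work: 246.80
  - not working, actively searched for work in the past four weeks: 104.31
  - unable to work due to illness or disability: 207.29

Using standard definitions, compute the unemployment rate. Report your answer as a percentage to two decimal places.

Unemployment rate ≈ 4.74%.

Employed = 49.27 + 2,534.44 = 2,583.71 thousand (anyone who worked, including part-time for economic reasons, counts as employed).
Unemployed = 24.33 + 104.31 = 128.64 thousand (jobless and actively searching, or on temporary layoff).
Labor force = 2,583.71 + 128.64 = 2,712.35 thousand.
Unemployment rate = 128.64 / 2,712.35 = 4.74%.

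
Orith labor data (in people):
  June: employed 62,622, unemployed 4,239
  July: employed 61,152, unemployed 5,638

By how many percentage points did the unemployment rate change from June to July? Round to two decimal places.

The unemployment rate changed by +2.10 percentage points.

June: labor force = 62,622 + 4,239 = 66,861; u = 4,239/66,861 = 6.34%.
July: labor force = 61,152 + 5,638 = 66,790; u = 5,638/66,790 = 8.44%.
Change = 8.44% − 6.34% = +2.10 pp.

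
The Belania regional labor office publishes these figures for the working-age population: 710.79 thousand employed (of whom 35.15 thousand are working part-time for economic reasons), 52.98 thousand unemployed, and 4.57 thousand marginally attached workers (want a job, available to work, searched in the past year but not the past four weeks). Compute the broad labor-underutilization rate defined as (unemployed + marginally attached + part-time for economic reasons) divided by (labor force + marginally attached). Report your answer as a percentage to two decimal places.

Broad underutilization rate ≈ 12.06%.

Labor force = 710.79 + 52.98 = 763.77 thousand.
Numerator = 52.98 + 4.57 + 35.15 = 92.70 thousand.
Denominator = 763.77 + 4.57 = 768.34 thousand.
Broad rate = 92.70 / 768.34 = 12.06%.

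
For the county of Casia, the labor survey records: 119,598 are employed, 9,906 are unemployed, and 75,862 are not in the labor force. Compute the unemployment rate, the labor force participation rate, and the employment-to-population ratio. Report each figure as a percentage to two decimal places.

Unemployment rate ≈ 7.65%; labor force participation rate ≈ 63.06%; employment-population ratio ≈ 58.24%.

Labor force = employed + unemployed = 119,598 + 9,906 = 129,504.
Working-age population = 129,504 + 75,862 = 205,366.
Unemployment rate = 9,906 / 129,504 = 7.65%.
Labor force participation rate = 129,504 / 205,366 = 63.06%.
Employment-population ratio = 119,598 / 205,366 = 58.24%.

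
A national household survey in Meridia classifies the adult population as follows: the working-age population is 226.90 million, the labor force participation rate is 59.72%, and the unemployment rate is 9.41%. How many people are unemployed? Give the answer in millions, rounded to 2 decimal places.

About 12.75 million are unemployed.

Labor force = 0.5972 × 226.90 = 135.50 million.
Unemployed = 0.0941 × 135.50 ≈ 12.75 million.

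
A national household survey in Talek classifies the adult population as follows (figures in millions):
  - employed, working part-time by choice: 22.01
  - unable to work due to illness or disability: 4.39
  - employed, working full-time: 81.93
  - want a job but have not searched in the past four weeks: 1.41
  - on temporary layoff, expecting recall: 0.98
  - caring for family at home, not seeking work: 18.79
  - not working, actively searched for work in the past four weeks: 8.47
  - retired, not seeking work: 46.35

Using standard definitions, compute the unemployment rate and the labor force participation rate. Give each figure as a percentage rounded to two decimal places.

Unemployment rate ≈ 8.33%; labor force participation rate ≈ 61.51%.

Employed = 22.01 + 81.93 = 103.94 million.
Unemployed = 0.98 + 8.47 = 9.45 million (jobless and actively searching, or on temporary layoff).
Labor force = 103.94 + 9.45 = 113.39 million.
Not in labor force = 4.39 + 1.41 + 18.79 + 46.35 = 70.94 million (those not working and not actively searching are outside the labor force — including those who want a job but have given up searching).
Civilian working-age population = 113.39 + 70.94 = 184.33 million.
Unemployment rate = 9.45 / 113.39 = 8.33%.
Labor force participation rate = 113.39 / 184.33 = 61.51%.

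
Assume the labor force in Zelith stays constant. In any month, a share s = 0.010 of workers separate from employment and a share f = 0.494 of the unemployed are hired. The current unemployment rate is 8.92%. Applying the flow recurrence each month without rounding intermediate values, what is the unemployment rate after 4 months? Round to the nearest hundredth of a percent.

Unemployment rate after four months ≈ 2.40%.

With a fixed labor force, u_{t+1} = u_t + s·(1−u_t) − f·u_t = u_t·(1−s−f) + s.
Here 1−s−f = 0.496 and s = 0.010.
u_1 = 0.089200 × 0.496 + 0.010 = 0.054243.
u_2 = 0.054243 × 0.496 + 0.010 = 0.036905.
u_3 = 0.036905 × 0.496 + 0.010 = 0.028305.
u_4 = 0.028305 × 0.496 + 0.010 = 0.024039.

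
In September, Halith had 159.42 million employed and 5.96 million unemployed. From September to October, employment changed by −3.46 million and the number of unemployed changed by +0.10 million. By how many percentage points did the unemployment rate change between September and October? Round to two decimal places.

September: labor force = 159.42 + 5.96 = 165.38; u = 5.96/165.38 = 3.60%.
October: labor force = 155.96 + 6.06 = 162.02; u = 6.06/162.02 = 3.74%.
Change = 3.74% − 3.60% = +0.14 pp.

The unemployment rate changed by +0.14 percentage points.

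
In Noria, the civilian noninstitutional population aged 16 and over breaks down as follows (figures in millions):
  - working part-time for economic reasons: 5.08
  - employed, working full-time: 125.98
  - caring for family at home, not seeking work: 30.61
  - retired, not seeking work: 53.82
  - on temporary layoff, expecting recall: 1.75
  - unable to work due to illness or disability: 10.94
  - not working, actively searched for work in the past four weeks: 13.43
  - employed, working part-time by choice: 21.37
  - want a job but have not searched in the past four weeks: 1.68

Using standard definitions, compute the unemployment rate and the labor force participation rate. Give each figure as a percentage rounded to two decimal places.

Unemployment rate ≈ 9.06%; labor force participation rate ≈ 63.33%.

Employed = 5.08 + 125.98 + 21.37 = 152.43 million (anyone who worked, including part-time for economic reasons, counts as employed).
Unemployed = 1.75 + 13.43 = 15.18 million (jobless and actively searching, or on temporary layoff).
Labor force = 152.43 + 15.18 = 167.61 million.
Not in labor force = 30.61 + 53.82 + 10.94 + 1.68 = 97.05 million (those not working and not actively searching are outside the labor force — including those who want a job but have given up searching).
Civilian working-age population = 167.61 + 97.05 = 264.66 million.
Unemployment rate = 15.18 / 167.61 = 9.06%.
Labor force participation rate = 167.61 / 264.66 = 63.33%.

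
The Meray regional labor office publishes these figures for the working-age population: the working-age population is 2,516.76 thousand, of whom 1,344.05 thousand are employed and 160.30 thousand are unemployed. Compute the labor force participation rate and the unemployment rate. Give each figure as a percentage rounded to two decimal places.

Labor force = employed + unemployed = 1,344.05 + 160.30 = 1,504.35 thousand.
Unemployment rate = 160.30 / 1,504.35 = 10.66%.
Labor force participation rate = 1,504.35 / 2,516.76 = 59.77%.

Labor force participation rate ≈ 59.77%; unemployment rate ≈ 10.66%.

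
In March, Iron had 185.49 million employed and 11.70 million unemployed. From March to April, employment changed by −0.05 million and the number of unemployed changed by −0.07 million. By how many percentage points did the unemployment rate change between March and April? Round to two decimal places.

The unemployment rate changed by −0.03 percentage points.

March: labor force = 185.49 + 11.70 = 197.19; u = 11.70/197.19 = 5.93%.
April: labor force = 185.44 + 11.63 = 197.07; u = 11.63/197.07 = 5.90%.
Change = 5.90% − 5.93% = −0.03 pp.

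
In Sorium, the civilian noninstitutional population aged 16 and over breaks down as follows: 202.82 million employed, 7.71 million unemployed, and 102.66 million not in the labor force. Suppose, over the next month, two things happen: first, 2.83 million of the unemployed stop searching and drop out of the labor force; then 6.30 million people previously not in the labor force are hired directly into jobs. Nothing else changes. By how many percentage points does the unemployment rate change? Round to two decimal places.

Initially, labor force = 202.82 + 7.71 = 210.53 million, so u = 7.71/210.53 = 3.66%.
After the first change, unemployed and labor force both fall by 2.83 → E = 202.82, U = 4.88, labor force = 207.70 million.
After the second change, employed and labor force both rise by 6.30; unemployed unchanged → E = 209.12, U = 4.88, labor force = 214.00 million.
New unemployment rate = 4.88 / 214.00 = 2.28%.
Change = 2.28% − 3.66% = −1.38 percentage points.

The unemployment rate changes by −1.38 percentage points.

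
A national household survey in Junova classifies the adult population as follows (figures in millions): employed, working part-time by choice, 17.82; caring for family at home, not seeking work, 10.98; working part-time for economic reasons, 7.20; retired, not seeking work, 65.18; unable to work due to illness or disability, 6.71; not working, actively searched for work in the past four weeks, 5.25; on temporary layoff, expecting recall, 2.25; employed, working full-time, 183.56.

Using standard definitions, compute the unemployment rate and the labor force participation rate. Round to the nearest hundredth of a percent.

Employed = 17.82 + 7.20 + 183.56 = 208.58 million (anyone who worked, including part-time for economic reasons, counts as employed).
Unemployed = 5.25 + 2.25 = 7.50 million (jobless and actively searching, or on temporary layoff).
Labor force = 208.58 + 7.50 = 216.08 million.
Not in labor force = 10.98 + 65.18 + 6.71 = 82.87 million (those not working and not actively searching are outside the labor force).
Civilian working-age population = 216.08 + 82.87 = 298.95 million.
Unemployment rate = 7.50 / 216.08 = 3.47%.
Labor force participation rate = 216.08 / 298.95 = 72.28%.

Unemployment rate ≈ 3.47%; labor force participation rate ≈ 72.28%.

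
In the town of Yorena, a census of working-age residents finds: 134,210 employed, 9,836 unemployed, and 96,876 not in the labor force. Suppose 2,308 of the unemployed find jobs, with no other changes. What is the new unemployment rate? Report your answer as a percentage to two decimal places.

Initially, labor force = 134,210 + 9,836 = 144,046, so u = 9,836/144,046 = 6.83%.
After the change, unemployed falls and employed rises by 2,308; labor force unchanged → E = 136,518, U = 7,528, labor force = 144,046.
New unemployment rate = 7,528 / 144,046 = 5.23%.

New unemployment rate ≈ 5.23%.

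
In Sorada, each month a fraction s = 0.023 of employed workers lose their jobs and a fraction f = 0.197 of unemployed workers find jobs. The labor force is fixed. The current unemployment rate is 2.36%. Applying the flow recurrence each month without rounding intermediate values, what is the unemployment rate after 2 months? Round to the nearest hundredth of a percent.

With a fixed labor force, u_{t+1} = u_t + s·(1−u_t) − f·u_t = u_t·(1−s−f) + s.
Here 1−s−f = 0.780 and s = 0.023.
u_1 = 0.023600 × 0.780 + 0.023 = 0.041408.
u_2 = 0.041408 × 0.780 + 0.023 = 0.055298.

Unemployment rate after two months ≈ 5.53%.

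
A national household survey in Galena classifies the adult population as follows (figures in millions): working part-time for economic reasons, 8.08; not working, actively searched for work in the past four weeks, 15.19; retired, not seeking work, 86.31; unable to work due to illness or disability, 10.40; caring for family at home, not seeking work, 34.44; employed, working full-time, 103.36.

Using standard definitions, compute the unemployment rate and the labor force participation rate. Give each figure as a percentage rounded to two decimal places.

Unemployment rate ≈ 12.00%; labor force participation rate ≈ 49.12%.

Employed = 8.08 + 103.36 = 111.44 million (anyone who worked, including part-time for economic reasons, counts as employed).
Unemployed = 15.19 million.
Labor force = 111.44 + 15.19 = 126.63 million.
Not in labor force = 86.31 + 10.40 + 34.44 = 131.15 million (those not working and not actively searching are outside the labor force).
Civilian working-age population = 126.63 + 131.15 = 257.78 million.
Unemployment rate = 15.19 / 126.63 = 12.00%.
Labor force participation rate = 126.63 / 257.78 = 49.12%.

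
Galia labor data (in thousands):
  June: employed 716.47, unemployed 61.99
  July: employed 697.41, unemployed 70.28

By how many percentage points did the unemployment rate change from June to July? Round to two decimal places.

The unemployment rate changed by +1.19 percentage points.

June: labor force = 716.47 + 61.99 = 778.46; u = 61.99/778.46 = 7.96%.
July: labor force = 697.41 + 70.28 = 767.69; u = 70.28/767.69 = 9.15%.
Change = 9.15% − 7.96% = +1.19 pp.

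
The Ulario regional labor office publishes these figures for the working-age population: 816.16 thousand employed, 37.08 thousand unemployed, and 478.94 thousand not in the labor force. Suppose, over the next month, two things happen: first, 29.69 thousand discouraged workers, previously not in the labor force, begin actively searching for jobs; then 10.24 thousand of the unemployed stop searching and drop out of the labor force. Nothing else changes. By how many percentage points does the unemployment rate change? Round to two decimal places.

Initially, labor force = 816.16 + 37.08 = 853.24 thousand, so u = 37.08/853.24 = 4.35%.
After the first change, unemployed and labor force both rise by 29.69 → E = 816.16, U = 66.77, labor force = 882.93 thousand.
After the second change, unemployed and labor force both fall by 10.24 → E = 816.16, U = 56.53, labor force = 872.69 thousand.
New unemployment rate = 56.53 / 872.69 = 6.48%.
Change = 6.48% − 4.35% = +2.13 percentage points.

The unemployment rate changes by +2.13 percentage points.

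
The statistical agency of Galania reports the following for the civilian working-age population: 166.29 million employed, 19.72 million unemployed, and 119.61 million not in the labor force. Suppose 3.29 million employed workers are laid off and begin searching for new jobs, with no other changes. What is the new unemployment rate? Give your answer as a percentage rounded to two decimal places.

New unemployment rate ≈ 12.37%.

Initially, labor force = 166.29 + 19.72 = 186.01 million, so u = 19.72/186.01 = 10.60%.
After the change, employed falls and unemployed rises by 3.29; labor force unchanged → E = 163.00, U = 23.01, labor force = 186.01 million.
New unemployment rate = 23.01 / 186.01 = 12.37%.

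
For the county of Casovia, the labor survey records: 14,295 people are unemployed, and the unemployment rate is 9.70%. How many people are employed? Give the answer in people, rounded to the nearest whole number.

Labor force = U / u = 14,295 / 0.0970 ≈ 147,371.
Employed = labor force − unemployed = 147,371 − 14,295 = 133,076.

About 133,076 are employed.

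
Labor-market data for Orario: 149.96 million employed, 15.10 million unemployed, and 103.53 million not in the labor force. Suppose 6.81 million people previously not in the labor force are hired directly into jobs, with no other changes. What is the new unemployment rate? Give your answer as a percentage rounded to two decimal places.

New unemployment rate ≈ 8.79%.

Initially, labor force = 149.96 + 15.10 = 165.06 million, so u = 15.10/165.06 = 9.15%.
After the change, employed and labor force both rise by 6.81; unemployed unchanged → E = 156.77, U = 15.10, labor force = 171.87 million.
New unemployment rate = 15.10 / 171.87 = 8.79%.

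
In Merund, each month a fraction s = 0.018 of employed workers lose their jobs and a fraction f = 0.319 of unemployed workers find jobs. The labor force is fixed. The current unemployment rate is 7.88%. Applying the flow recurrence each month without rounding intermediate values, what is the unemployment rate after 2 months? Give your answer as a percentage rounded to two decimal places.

Unemployment rate after two months ≈ 6.46%.

With a fixed labor force, u_{t+1} = u_t + s·(1−u_t) − f·u_t = u_t·(1−s−f) + s.
Here 1−s−f = 0.663 and s = 0.018.
u_1 = 0.078800 × 0.663 + 0.018 = 0.070244.
u_2 = 0.070244 × 0.663 + 0.018 = 0.064572.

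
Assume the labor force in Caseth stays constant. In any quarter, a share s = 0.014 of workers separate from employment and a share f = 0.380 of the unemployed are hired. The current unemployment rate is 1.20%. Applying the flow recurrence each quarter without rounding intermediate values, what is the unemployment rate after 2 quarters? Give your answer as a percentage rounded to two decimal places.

With a fixed labor force, u_{t+1} = u_t + s·(1−u_t) − f·u_t = u_t·(1−s−f) + s.
Here 1−s−f = 0.606 and s = 0.014.
u_1 = 0.012000 × 0.606 + 0.014 = 0.021272.
u_2 = 0.021272 × 0.606 + 0.014 = 0.026891.

Unemployment rate after two quarters ≈ 2.69%.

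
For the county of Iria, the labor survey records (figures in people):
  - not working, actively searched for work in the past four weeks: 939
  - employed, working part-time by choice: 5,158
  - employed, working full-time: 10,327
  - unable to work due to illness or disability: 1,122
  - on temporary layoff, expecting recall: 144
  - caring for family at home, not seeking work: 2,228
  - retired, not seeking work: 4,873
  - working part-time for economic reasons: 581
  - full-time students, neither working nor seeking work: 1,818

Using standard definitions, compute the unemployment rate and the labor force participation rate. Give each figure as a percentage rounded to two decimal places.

Employed = 5,158 + 10,327 + 581 = 16,066 (anyone who worked, including part-time for economic reasons, counts as employed).
Unemployed = 939 + 144 = 1,083 (jobless and actively searching, or on temporary layoff).
Labor force = 16,066 + 1,083 = 17,149.
Not in labor force = 1,122 + 2,228 + 4,873 + 1,818 = 10,041 (those not working and not actively searching are outside the labor force).
Civilian working-age population = 17,149 + 10,041 = 27,190.
Unemployment rate = 1,083 / 17,149 = 6.32%.
Labor force participation rate = 17,149 / 27,190 = 63.07%.

Unemployment rate ≈ 6.32%; labor force participation rate ≈ 63.07%.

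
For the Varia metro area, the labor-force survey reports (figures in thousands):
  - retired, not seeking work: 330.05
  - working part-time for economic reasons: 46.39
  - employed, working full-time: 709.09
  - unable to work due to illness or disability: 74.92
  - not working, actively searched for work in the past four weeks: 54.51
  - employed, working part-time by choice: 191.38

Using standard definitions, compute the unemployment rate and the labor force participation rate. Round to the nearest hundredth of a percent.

Employed = 46.39 + 709.09 + 191.38 = 946.86 thousand (anyone who worked, including part-time for economic reasons, counts as employed).
Unemployed = 54.51 thousand.
Labor force = 946.86 + 54.51 = 1,001.37 thousand.
Not in labor force = 330.05 + 74.92 = 404.97 thousand (those not working and not actively searching are outside the labor force).
Civilian working-age population = 1,001.37 + 404.97 = 1,406.34 thousand.
Unemployment rate = 54.51 / 1,001.37 = 5.44%.
Labor force participation rate = 1,001.37 / 1,406.34 = 71.20%.

Unemployment rate ≈ 5.44%; labor force participation rate ≈ 71.20%.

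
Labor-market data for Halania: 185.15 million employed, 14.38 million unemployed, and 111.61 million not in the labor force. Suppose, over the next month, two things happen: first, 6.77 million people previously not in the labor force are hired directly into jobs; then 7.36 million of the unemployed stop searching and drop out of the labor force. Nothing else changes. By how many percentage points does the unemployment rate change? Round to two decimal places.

The unemployment rate changes by −3.68 percentage points.

Initially, labor force = 185.15 + 14.38 = 199.53 million, so u = 14.38/199.53 = 7.21%.
After the first change, employed and labor force both rise by 6.77; unemployed unchanged → E = 191.92, U = 14.38, labor force = 206.30 million.
After the second change, unemployed and labor force both fall by 7.36 → E = 191.92, U = 7.02, labor force = 198.94 million.
New unemployment rate = 7.02 / 198.94 = 3.53%.
Change = 3.53% − 7.21% = −3.68 percentage points.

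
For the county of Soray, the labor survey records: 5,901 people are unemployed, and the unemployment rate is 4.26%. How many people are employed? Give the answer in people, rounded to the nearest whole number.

About 132,620 are employed.

Labor force = U / u = 5,901 / 0.0426 ≈ 138,521.
Employed = labor force − unemployed = 138,521 − 5,901 = 132,620.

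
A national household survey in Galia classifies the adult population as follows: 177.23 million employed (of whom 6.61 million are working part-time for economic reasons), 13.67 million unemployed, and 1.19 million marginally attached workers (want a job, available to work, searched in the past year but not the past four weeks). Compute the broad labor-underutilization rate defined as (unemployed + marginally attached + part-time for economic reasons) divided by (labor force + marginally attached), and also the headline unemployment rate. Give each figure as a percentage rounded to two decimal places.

Labor force = 177.23 + 13.67 = 190.90 million.
Numerator = 13.67 + 1.19 + 6.61 = 21.47 million.
Denominator = 190.90 + 1.19 = 192.09 million.
Broad rate = 21.47 / 192.09 = 11.18%.
Headline unemployment rate = 13.67 / 190.90 = 7.16%.

Broad underutilization rate ≈ 11.18%; headline unemployment rate ≈ 7.16%.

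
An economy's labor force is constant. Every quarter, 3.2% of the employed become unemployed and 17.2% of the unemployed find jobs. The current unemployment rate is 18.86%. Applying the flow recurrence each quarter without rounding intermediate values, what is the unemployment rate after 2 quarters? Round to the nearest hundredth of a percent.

With a fixed labor force, u_{t+1} = u_t + s·(1−u_t) − f·u_t = u_t·(1−s−f) + s.
Here 1−s−f = 0.796 and s = 0.032.
u_1 = 0.188600 × 0.796 + 0.032 = 0.182126.
u_2 = 0.182126 × 0.796 + 0.032 = 0.176972.

Unemployment rate after two quarters ≈ 17.70%.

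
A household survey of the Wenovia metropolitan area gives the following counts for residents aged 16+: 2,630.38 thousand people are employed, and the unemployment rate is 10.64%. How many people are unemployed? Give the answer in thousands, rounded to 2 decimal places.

Let U be the number unemployed. The labor force is E + U, and U/(E+U) = 0.1064.
So U = 0.1064 × 2,630.38 / (1 − 0.1064) = 279.8724 / 0.8936 ≈ 313.20 thousand.

About 313.20 thousand are unemployed.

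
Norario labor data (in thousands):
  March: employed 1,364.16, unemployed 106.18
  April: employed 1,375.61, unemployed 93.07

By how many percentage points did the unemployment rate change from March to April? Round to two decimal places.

The unemployment rate changed by −0.88 percentage points.

March: labor force = 1,364.16 + 106.18 = 1,470.34; u = 106.18/1,470.34 = 7.22%.
April: labor force = 1,375.61 + 93.07 = 1,468.68; u = 93.07/1,468.68 = 6.34%.
Change = 6.34% − 7.22% = −0.88 pp.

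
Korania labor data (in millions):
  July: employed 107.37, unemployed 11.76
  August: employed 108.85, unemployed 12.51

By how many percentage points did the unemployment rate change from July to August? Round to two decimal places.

July: labor force = 107.37 + 11.76 = 119.13; u = 11.76/119.13 = 9.87%.
August: labor force = 108.85 + 12.51 = 121.36; u = 12.51/121.36 = 10.31%.
Change = 10.31% − 9.87% = +0.44 pp.

The unemployment rate changed by +0.44 percentage points.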